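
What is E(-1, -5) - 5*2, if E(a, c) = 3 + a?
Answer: -8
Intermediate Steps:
E(-1, -5) - 5*2 = (3 - 1) - 5*2 = 2 - 10 = -8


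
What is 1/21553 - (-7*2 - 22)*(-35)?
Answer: -27156779/21553 ≈ -1260.0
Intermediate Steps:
1/21553 - (-7*2 - 22)*(-35) = 1/21553 - (-14 - 22)*(-35) = 1/21553 - (-36)*(-35) = 1/21553 - 1*1260 = 1/21553 - 1260 = -27156779/21553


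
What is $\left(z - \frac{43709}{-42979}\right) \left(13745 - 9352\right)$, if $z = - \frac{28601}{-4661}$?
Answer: $\frac{6295037333004}{200325119} \approx 31424.0$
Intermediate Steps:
$z = \frac{28601}{4661}$ ($z = \left(-28601\right) \left(- \frac{1}{4661}\right) = \frac{28601}{4661} \approx 6.1362$)
$\left(z - \frac{43709}{-42979}\right) \left(13745 - 9352\right) = \left(\frac{28601}{4661} - \frac{43709}{-42979}\right) \left(13745 - 9352\right) = \left(\frac{28601}{4661} - - \frac{43709}{42979}\right) 4393 = \left(\frac{28601}{4661} + \frac{43709}{42979}\right) 4393 = \frac{1432970028}{200325119} \cdot 4393 = \frac{6295037333004}{200325119}$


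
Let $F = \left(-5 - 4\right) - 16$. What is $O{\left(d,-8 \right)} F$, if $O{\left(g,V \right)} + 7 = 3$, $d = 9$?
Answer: $100$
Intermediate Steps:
$O{\left(g,V \right)} = -4$ ($O{\left(g,V \right)} = -7 + 3 = -4$)
$F = -25$ ($F = \left(-5 - 4\right) - 16 = -9 - 16 = -25$)
$O{\left(d,-8 \right)} F = \left(-4\right) \left(-25\right) = 100$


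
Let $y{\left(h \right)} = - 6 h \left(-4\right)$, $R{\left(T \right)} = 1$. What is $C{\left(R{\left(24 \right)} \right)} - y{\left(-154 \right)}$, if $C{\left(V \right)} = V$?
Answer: $3697$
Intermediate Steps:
$y{\left(h \right)} = 24 h$
$C{\left(R{\left(24 \right)} \right)} - y{\left(-154 \right)} = 1 - 24 \left(-154\right) = 1 - -3696 = 1 + 3696 = 3697$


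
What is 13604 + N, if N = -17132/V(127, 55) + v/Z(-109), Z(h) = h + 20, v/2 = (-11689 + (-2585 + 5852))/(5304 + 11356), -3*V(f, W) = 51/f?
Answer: 3087372763/21805 ≈ 1.4159e+5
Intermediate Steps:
V(f, W) = -17/f
v = -4211/4165 (v = 2*((-11689 + (-2585 + 5852))/(5304 + 11356)) = 2*((-11689 + 3267)/16660) = 2*(-8422*1/16660) = 2*(-4211/8330) = -4211/4165 ≈ -1.0110)
Z(h) = 20 + h
N = 2790737543/21805 (N = -17132/((-17/127)) - 4211/(4165*(20 - 109)) = -17132/((-17*1/127)) - 4211/4165/(-89) = -17132/(-17/127) - 4211/4165*(-1/89) = -17132*(-127/17) + 4211/370685 = 2175764/17 + 4211/370685 = 2790737543/21805 ≈ 1.2799e+5)
13604 + N = 13604 + 2790737543/21805 = 3087372763/21805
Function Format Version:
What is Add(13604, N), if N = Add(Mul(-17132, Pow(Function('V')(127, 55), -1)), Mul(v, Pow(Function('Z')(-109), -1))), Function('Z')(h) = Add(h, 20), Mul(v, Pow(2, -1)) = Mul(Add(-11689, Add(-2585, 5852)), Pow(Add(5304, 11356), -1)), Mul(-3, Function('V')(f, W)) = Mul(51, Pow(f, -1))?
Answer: Rational(3087372763, 21805) ≈ 1.4159e+5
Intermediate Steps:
Function('V')(f, W) = Mul(-17, Pow(f, -1)) (Function('V')(f, W) = Mul(Rational(-1, 3), Mul(51, Pow(f, -1))) = Mul(-17, Pow(f, -1)))
v = Rational(-4211, 4165) (v = Mul(2, Mul(Add(-11689, Add(-2585, 5852)), Pow(Add(5304, 11356), -1))) = Mul(2, Mul(Add(-11689, 3267), Pow(16660, -1))) = Mul(2, Mul(-8422, Rational(1, 16660))) = Mul(2, Rational(-4211, 8330)) = Rational(-4211, 4165) ≈ -1.0110)
Function('Z')(h) = Add(20, h)
N = Rational(2790737543, 21805) (N = Add(Mul(-17132, Pow(Mul(-17, Pow(127, -1)), -1)), Mul(Rational(-4211, 4165), Pow(Add(20, -109), -1))) = Add(Mul(-17132, Pow(Mul(-17, Rational(1, 127)), -1)), Mul(Rational(-4211, 4165), Pow(-89, -1))) = Add(Mul(-17132, Pow(Rational(-17, 127), -1)), Mul(Rational(-4211, 4165), Rational(-1, 89))) = Add(Mul(-17132, Rational(-127, 17)), Rational(4211, 370685)) = Add(Rational(2175764, 17), Rational(4211, 370685)) = Rational(2790737543, 21805) ≈ 1.2799e+5)
Add(13604, N) = Add(13604, Rational(2790737543, 21805)) = Rational(3087372763, 21805)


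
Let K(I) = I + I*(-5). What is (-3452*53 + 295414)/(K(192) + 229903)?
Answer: 112458/229135 ≈ 0.49079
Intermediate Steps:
K(I) = -4*I (K(I) = I - 5*I = -4*I)
(-3452*53 + 295414)/(K(192) + 229903) = (-3452*53 + 295414)/(-4*192 + 229903) = (-182956 + 295414)/(-768 + 229903) = 112458/229135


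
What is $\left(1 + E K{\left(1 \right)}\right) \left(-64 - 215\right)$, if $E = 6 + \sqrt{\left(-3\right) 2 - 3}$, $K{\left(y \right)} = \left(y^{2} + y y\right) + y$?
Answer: $-5301 - 2511 i \approx -5301.0 - 2511.0 i$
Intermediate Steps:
$K{\left(y \right)} = y + 2 y^{2}$ ($K{\left(y \right)} = \left(y^{2} + y^{2}\right) + y = 2 y^{2} + y = y + 2 y^{2}$)
$E = 6 + 3 i$ ($E = 6 + \sqrt{-6 - 3} = 6 + \sqrt{-9} = 6 + 3 i \approx 6.0 + 3.0 i$)
$\left(1 + E K{\left(1 \right)}\right) \left(-64 - 215\right) = \left(1 + \left(6 + 3 i\right) 1 \left(1 + 2 \cdot 1\right)\right) \left(-64 - 215\right) = \left(1 + \left(6 + 3 i\right) 1 \left(1 + 2\right)\right) \left(-64 - 215\right) = \left(1 + \left(6 + 3 i\right) 1 \cdot 3\right) \left(-279\right) = \left(1 + \left(6 + 3 i\right) 3\right) \left(-279\right) = \left(1 + \left(18 + 9 i\right)\right) \left(-279\right) = \left(19 + 9 i\right) \left(-279\right) = -5301 - 2511 i$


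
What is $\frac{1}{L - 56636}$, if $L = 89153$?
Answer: $\frac{1}{32517} \approx 3.0753 \cdot 10^{-5}$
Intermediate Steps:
$\frac{1}{L - 56636} = \frac{1}{89153 - 56636} = \frac{1}{32517}$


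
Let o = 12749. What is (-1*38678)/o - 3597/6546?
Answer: -99681447/27818318 ≈ -3.5833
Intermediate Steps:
(-1*38678)/o - 3597/6546 = -1*38678/12749 - 3597/6546 = -38678*1/12749 - 3597*1/6546 = -38678/12749 - 1199/2182 = -99681447/27818318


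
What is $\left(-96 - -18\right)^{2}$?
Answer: $6084$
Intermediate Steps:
$\left(-96 - -18\right)^{2} = \left(-96 + 18\right)^{2} = \left(-78\right)^{2} = 6084$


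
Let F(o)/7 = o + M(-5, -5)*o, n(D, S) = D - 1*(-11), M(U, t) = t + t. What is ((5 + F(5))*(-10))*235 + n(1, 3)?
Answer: 728512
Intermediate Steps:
M(U, t) = 2*t
n(D, S) = 11 + D (n(D, S) = D + 11 = 11 + D)
F(o) = -63*o (F(o) = 7*(o + (2*(-5))*o) = 7*(o - 10*o) = 7*(-9*o) = -63*o)
((5 + F(5))*(-10))*235 + n(1, 3) = ((5 - 63*5)*(-10))*235 + (11 + 1) = ((5 - 315)*(-10))*235 + 12 = -310*(-10)*235 + 12 = 3100*235 + 12 = 728500 + 12 = 728512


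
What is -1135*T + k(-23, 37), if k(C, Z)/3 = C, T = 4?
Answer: -4609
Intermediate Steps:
k(C, Z) = 3*C
-1135*T + k(-23, 37) = -1135*4 + 3*(-23) = -227*20 - 69 = -4540 - 69 = -4609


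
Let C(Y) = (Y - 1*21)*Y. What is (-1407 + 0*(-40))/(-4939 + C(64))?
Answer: 469/729 ≈ 0.64335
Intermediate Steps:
C(Y) = Y*(-21 + Y) (C(Y) = (Y - 21)*Y = (-21 + Y)*Y = Y*(-21 + Y))
(-1407 + 0*(-40))/(-4939 + C(64)) = (-1407 + 0*(-40))/(-4939 + 64*(-21 + 64)) = (-1407 + 0)/(-4939 + 64*43) = -1407/(-4939 + 2752) = -1407/(-2187) = -1407*(-1/2187) = 469/729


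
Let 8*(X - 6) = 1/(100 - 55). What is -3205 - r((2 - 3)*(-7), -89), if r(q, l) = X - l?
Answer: -1188001/360 ≈ -3300.0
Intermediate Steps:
X = 2161/360 (X = 6 + 1/(8*(100 - 55)) = 6 + (⅛)/45 = 6 + (⅛)*(1/45) = 6 + 1/360 = 2161/360 ≈ 6.0028)
r(q, l) = 2161/360 - l
-3205 - r((2 - 3)*(-7), -89) = -3205 - (2161/360 - 1*(-89)) = -3205 - (2161/360 + 89) = -3205 - 1*34201/360 = -3205 - 34201/360 = -1188001/360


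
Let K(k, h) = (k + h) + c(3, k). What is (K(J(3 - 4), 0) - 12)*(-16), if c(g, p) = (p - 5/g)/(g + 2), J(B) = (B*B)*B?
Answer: 3248/15 ≈ 216.53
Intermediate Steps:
J(B) = B³ (J(B) = B²*B = B³)
c(g, p) = (p - 5/g)/(2 + g)
K(k, h) = -⅓ + h + 6*k/5 (K(k, h) = (k + h) + (-5 + 3*k)/(3*(2 + 3)) = (h + k) + (⅓)*(-5 + 3*k)/5 = (h + k) + (⅓)*(⅕)*(-5 + 3*k) = (h + k) + (-⅓ + k/5) = -⅓ + h + 6*k/5)
(K(J(3 - 4), 0) - 12)*(-16) = ((-⅓ + 0 + 6*(3 - 4)³/5) - 12)*(-16) = ((-⅓ + 0 + (6/5)*(-1)³) - 12)*(-16) = ((-⅓ + 0 + (6/5)*(-1)) - 12)*(-16) = ((-⅓ + 0 - 6/5) - 12)*(-16) = (-23/15 - 12)*(-16) = -203/15*(-16) = 3248/15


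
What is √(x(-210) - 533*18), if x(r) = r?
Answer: 2*I*√2451 ≈ 99.015*I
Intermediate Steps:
√(x(-210) - 533*18) = √(-210 - 533*18) = √(-210 - 9594) = √(-9804) = 2*I*√2451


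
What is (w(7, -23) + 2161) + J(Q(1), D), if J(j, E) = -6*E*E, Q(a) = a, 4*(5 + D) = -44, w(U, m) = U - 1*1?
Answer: 631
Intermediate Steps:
w(U, m) = -1 + U (w(U, m) = U - 1 = -1 + U)
D = -16 (D = -5 + (1/4)*(-44) = -5 - 11 = -16)
J(j, E) = -6*E**2
(w(7, -23) + 2161) + J(Q(1), D) = ((-1 + 7) + 2161) - 6*(-16)**2 = (6 + 2161) - 6*256 = 2167 - 1536 = 631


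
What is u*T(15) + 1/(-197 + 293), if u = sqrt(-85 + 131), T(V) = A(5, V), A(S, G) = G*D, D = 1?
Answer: 1/96 + 15*sqrt(46) ≈ 101.75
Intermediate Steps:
A(S, G) = G (A(S, G) = G*1 = G)
T(V) = V
u = sqrt(46) ≈ 6.7823
u*T(15) + 1/(-197 + 293) = sqrt(46)*15 + 1/(-197 + 293) = 15*sqrt(46) + 1/96 = 1/96 + 15*sqrt(46)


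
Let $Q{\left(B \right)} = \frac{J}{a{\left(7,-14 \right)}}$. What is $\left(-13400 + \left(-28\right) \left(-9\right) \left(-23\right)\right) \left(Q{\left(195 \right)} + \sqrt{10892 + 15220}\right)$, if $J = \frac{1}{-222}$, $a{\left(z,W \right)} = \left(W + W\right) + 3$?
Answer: $- \frac{9598}{2775} - 307136 \sqrt{102} \approx -3.1019 \cdot 10^{6}$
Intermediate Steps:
$a{\left(z,W \right)} = 3 + 2 W$ ($a{\left(z,W \right)} = 2 W + 3 = 3 + 2 W$)
$J = - \frac{1}{222} \approx -0.0045045$
$Q{\left(B \right)} = \frac{1}{5550}$ ($Q{\left(B \right)} = - \frac{1}{222 \left(3 + 2 \left(-14\right)\right)} = - \frac{1}{222 \left(3 - 28\right)} = - \frac{1}{222 \left(-25\right)} = \left(- \frac{1}{222}\right) \left(- \frac{1}{25}\right) = \frac{1}{5550}$)
$\left(-13400 + \left(-28\right) \left(-9\right) \left(-23\right)\right) \left(Q{\left(195 \right)} + \sqrt{10892 + 15220}\right) = \left(-13400 + \left(-28\right) \left(-9\right) \left(-23\right)\right) \left(\frac{1}{5550} + \sqrt{10892 + 15220}\right) = \left(-13400 + 252 \left(-23\right)\right) \left(\frac{1}{5550} + \sqrt{26112}\right) = \left(-13400 - 5796\right) \left(\frac{1}{5550} + 16 \sqrt{102}\right) = - 19196 \left(\frac{1}{5550} + 16 \sqrt{102}\right) = - \frac{9598}{2775} - 307136 \sqrt{102}$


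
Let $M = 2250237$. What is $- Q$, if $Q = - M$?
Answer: $2250237$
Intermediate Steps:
$Q = -2250237$ ($Q = \left(-1\right) 2250237 = -2250237$)
$- Q = \left(-1\right) \left(-2250237\right) = 2250237$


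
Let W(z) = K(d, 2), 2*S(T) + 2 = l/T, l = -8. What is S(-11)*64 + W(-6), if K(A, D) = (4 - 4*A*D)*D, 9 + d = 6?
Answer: 168/11 ≈ 15.273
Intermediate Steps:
d = -3 (d = -9 + 6 = -3)
K(A, D) = D*(4 - 4*A*D) (K(A, D) = (4 - 4*A*D)*D = D*(4 - 4*A*D))
S(T) = -1 - 4/T (S(T) = -1 + (-8/T)/2 = -1 - 4/T)
W(z) = 56 (W(z) = 4*2*(1 - 1*(-3)*2) = 4*2*(1 + 6) = 4*2*7 = 56)
S(-11)*64 + W(-6) = ((-4 - 1*(-11))/(-11))*64 + 56 = -(-4 + 11)/11*64 + 56 = -1/11*7*64 + 56 = -7/11*64 + 56 = -448/11 + 56 = 168/11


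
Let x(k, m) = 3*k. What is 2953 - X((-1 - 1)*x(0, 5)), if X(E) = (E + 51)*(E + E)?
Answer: 2953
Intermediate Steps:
X(E) = 2*E*(51 + E) (X(E) = (51 + E)*(2*E) = 2*E*(51 + E))
2953 - X((-1 - 1)*x(0, 5)) = 2953 - 2*(-1 - 1)*(3*0)*(51 + (-1 - 1)*(3*0)) = 2953 - 2*(-2*0)*(51 - 2*0) = 2953 - 2*0*(51 + 0) = 2953 - 2*0*51 = 2953 - 1*0 = 2953 + 0 = 2953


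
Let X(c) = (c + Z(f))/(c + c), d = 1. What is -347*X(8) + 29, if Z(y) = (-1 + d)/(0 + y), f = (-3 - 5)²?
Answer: -289/2 ≈ -144.50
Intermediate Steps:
f = 64 (f = (-8)² = 64)
Z(y) = 0 (Z(y) = (-1 + 1)/(0 + y) = 0/y = 0)
X(c) = ½ (X(c) = (c + 0)/(c + c) = c/((2*c)) = c*(1/(2*c)) = ½)
-347*X(8) + 29 = -347*½ + 29 = -347/2 + 29 = -289/2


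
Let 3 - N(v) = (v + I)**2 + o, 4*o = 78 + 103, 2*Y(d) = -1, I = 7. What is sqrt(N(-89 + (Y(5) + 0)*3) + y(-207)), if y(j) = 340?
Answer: I*sqrt(26698)/2 ≈ 81.698*I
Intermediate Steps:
Y(d) = -1/2 (Y(d) = (1/2)*(-1) = -1/2)
o = 181/4 (o = (78 + 103)/4 = (1/4)*181 = 181/4 ≈ 45.250)
N(v) = -169/4 - (7 + v)**2 (N(v) = 3 - ((v + 7)**2 + 181/4) = 3 - ((7 + v)**2 + 181/4) = 3 - (181/4 + (7 + v)**2) = 3 + (-181/4 - (7 + v)**2) = -169/4 - (7 + v)**2)
sqrt(N(-89 + (Y(5) + 0)*3) + y(-207)) = sqrt((-169/4 - (7 + (-89 + (-1/2 + 0)*3))**2) + 340) = sqrt((-169/4 - (7 + (-89 - 1/2*3))**2) + 340) = sqrt((-169/4 - (7 + (-89 - 3/2))**2) + 340) = sqrt((-169/4 - (7 - 181/2)**2) + 340) = sqrt((-169/4 - (-167/2)**2) + 340) = sqrt((-169/4 - 1*27889/4) + 340) = sqrt((-169/4 - 27889/4) + 340) = sqrt(-14029/2 + 340) = sqrt(-13349/2) = I*sqrt(26698)/2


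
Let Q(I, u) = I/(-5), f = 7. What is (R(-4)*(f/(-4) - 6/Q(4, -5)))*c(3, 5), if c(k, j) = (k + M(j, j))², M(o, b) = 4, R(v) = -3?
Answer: -3381/4 ≈ -845.25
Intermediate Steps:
Q(I, u) = -I/5 (Q(I, u) = I*(-⅕) = -I/5)
c(k, j) = (4 + k)² (c(k, j) = (k + 4)² = (4 + k)²)
(R(-4)*(f/(-4) - 6/Q(4, -5)))*c(3, 5) = (-3*(7/(-4) - 6/((-⅕*4))))*(4 + 3)² = -3*(7*(-¼) - 6/(-⅘))*7² = -3*(-7/4 - 6*(-5/4))*49 = -3*(-7/4 + 15/2)*49 = -3*23/4*49 = -69/4*49 = -3381/4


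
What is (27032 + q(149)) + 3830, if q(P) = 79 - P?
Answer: 30792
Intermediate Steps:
(27032 + q(149)) + 3830 = (27032 + (79 - 1*149)) + 3830 = (27032 + (79 - 149)) + 3830 = (27032 - 70) + 3830 = 26962 + 3830 = 30792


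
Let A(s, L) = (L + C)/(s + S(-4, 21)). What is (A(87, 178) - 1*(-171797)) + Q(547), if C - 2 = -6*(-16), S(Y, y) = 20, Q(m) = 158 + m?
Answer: 18457990/107 ≈ 1.7250e+5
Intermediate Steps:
C = 98 (C = 2 - 6*(-16) = 2 + 96 = 98)
A(s, L) = (98 + L)/(20 + s) (A(s, L) = (L + 98)/(s + 20) = (98 + L)/(20 + s))
(A(87, 178) - 1*(-171797)) + Q(547) = ((98 + 178)/(20 + 87) - 1*(-171797)) + (158 + 547) = (276/107 + 171797) + 705 = 18382555/107 + 705 = 18457990/107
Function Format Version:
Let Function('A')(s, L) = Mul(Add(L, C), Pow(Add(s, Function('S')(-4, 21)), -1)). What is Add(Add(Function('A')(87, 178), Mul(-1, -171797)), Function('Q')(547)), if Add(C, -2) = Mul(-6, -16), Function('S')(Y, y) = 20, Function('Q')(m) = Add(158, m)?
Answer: Rational(18457990, 107) ≈ 1.7250e+5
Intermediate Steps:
C = 98 (C = Add(2, Mul(-6, -16)) = Add(2, 96) = 98)
Function('A')(s, L) = Mul(Pow(Add(20, s), -1), Add(98, L)) (Function('A')(s, L) = Mul(Add(L, 98), Pow(Add(s, 20), -1)) = Mul(Add(98, L), Pow(Add(20, s), -1)) = Mul(Pow(Add(20, s), -1), Add(98, L)))
Add(Add(Function('A')(87, 178), Mul(-1, -171797)), Function('Q')(547)) = Add(Add(Mul(Pow(Add(20, 87), -1), Add(98, 178)), Mul(-1, -171797)), Add(158, 547)) = Add(Add(Mul(Pow(107, -1), 276), 171797), 705) = Add(Add(Mul(Rational(1, 107), 276), 171797), 705) = Add(Add(Rational(276, 107), 171797), 705) = Add(Rational(18382555, 107), 705) = Rational(18457990, 107)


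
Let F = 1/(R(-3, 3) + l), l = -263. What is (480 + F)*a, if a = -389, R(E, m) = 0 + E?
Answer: -49667131/266 ≈ -1.8672e+5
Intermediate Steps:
R(E, m) = E
F = -1/266 (F = 1/(-3 - 263) = 1/(-266) = -1/266 ≈ -0.0037594)
(480 + F)*a = (480 - 1/266)*(-389) = (127679/266)*(-389) = -49667131/266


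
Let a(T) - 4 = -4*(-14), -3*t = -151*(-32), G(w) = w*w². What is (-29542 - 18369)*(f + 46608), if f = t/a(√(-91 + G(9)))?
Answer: -100428738472/45 ≈ -2.2318e+9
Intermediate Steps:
G(w) = w³
t = -4832/3 (t = -(-151)*(-32)/3 = -⅓*4832 = -4832/3 ≈ -1610.7)
a(T) = 60 (a(T) = 4 - 4*(-14) = 4 + 56 = 60)
f = -1208/45 (f = -4832/3/60 = -4832/3*1/60 = -1208/45 ≈ -26.844)
(-29542 - 18369)*(f + 46608) = (-29542 - 18369)*(-1208/45 + 46608) = -47911*2096152/45 = -100428738472/45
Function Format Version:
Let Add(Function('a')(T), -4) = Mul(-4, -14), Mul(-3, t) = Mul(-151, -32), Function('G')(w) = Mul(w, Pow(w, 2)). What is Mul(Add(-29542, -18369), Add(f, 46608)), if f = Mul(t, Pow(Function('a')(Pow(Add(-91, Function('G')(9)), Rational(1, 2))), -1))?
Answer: Rational(-100428738472, 45) ≈ -2.2318e+9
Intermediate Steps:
Function('G')(w) = Pow(w, 3)
t = Rational(-4832, 3) (t = Mul(Rational(-1, 3), Mul(-151, -32)) = Mul(Rational(-1, 3), 4832) = Rational(-4832, 3) ≈ -1610.7)
Function('a')(T) = 60 (Function('a')(T) = Add(4, Mul(-4, -14)) = Add(4, 56) = 60)
f = Rational(-1208, 45) (f = Mul(Rational(-4832, 3), Pow(60, -1)) = Mul(Rational(-4832, 3), Rational(1, 60)) = Rational(-1208, 45) ≈ -26.844)
Mul(Add(-29542, -18369), Add(f, 46608)) = Mul(Add(-29542, -18369), Add(Rational(-1208, 45), 46608)) = Mul(-47911, Rational(2096152, 45)) = Rational(-100428738472, 45)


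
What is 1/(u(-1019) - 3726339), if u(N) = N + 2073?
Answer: -1/3725285 ≈ -2.6844e-7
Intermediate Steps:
u(N) = 2073 + N
1/(u(-1019) - 3726339) = 1/((2073 - 1019) - 3726339) = 1/(1054 - 3726339) = 1/(-3725285) = -1/3725285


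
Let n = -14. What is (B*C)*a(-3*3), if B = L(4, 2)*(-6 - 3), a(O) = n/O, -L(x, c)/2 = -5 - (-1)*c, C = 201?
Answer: -16884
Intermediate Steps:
L(x, c) = 10 - 2*c (L(x, c) = -2*(-5 - (-1)*c) = -2*(-5 + c) = 10 - 2*c)
a(O) = -14/O
B = -54 (B = (10 - 2*2)*(-6 - 3) = (10 - 4)*(-9) = 6*(-9) = -54)
(B*C)*a(-3*3) = (-54*201)*(-14/((-3*3))) = -(-151956)/(-9) = -(-151956)*(-1)/9 = -10854*14/9 = -16884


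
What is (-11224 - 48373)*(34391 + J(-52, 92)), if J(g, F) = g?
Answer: -2046501383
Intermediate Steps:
(-11224 - 48373)*(34391 + J(-52, 92)) = (-11224 - 48373)*(34391 - 52) = -59597*34339 = -2046501383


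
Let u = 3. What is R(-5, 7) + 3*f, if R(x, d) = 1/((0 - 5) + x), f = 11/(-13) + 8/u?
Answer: 697/130 ≈ 5.3615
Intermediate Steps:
f = 71/39 (f = 11/(-13) + 8/3 = 11*(-1/13) + 8*(⅓) = -11/13 + 8/3 = 71/39 ≈ 1.8205)
R(x, d) = 1/(-5 + x)
R(-5, 7) + 3*f = 1/(-5 - 5) + 3*(71/39) = 1/(-10) + 71/13 = -⅒ + 71/13 = 697/130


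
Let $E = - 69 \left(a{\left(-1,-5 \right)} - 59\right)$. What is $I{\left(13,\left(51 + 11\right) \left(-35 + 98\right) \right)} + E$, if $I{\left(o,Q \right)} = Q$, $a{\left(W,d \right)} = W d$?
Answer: $7632$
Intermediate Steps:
$E = 3726$ ($E = - 69 \left(\left(-1\right) \left(-5\right) - 59\right) = - 69 \left(5 - 59\right) = \left(-69\right) \left(-54\right) = 3726$)
$I{\left(13,\left(51 + 11\right) \left(-35 + 98\right) \right)} + E = \left(51 + 11\right) \left(-35 + 98\right) + 3726 = 62 \cdot 63 + 3726 = 3906 + 3726 = 7632$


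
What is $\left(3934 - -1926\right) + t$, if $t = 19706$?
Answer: $25566$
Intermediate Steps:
$\left(3934 - -1926\right) + t = \left(3934 - -1926\right) + 19706 = \left(3934 + 1926\right) + 19706 = 5860 + 19706 = 25566$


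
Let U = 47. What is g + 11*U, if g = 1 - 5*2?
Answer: 508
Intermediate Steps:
g = -9 (g = 1 - 10 = -9)
g + 11*U = -9 + 11*47 = -9 + 517 = 508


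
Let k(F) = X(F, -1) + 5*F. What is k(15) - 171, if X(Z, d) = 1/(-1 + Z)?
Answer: -1343/14 ≈ -95.929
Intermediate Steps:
k(F) = 1/(-1 + F) + 5*F
k(15) - 171 = (1 + 5*15*(-1 + 15))/(-1 + 15) - 171 = (1 + 5*15*14)/14 - 171 = (1 + 1050)/14 - 171 = (1/14)*1051 - 171 = 1051/14 - 171 = -1343/14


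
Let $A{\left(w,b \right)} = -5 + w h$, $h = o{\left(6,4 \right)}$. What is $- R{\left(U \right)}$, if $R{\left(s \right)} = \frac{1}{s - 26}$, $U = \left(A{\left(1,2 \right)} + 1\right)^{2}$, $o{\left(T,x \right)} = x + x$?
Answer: $\frac{1}{10} \approx 0.1$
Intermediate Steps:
$o{\left(T,x \right)} = 2 x$
$h = 8$ ($h = 2 \cdot 4 = 8$)
$A{\left(w,b \right)} = -5 + 8 w$ ($A{\left(w,b \right)} = -5 + w 8 = -5 + 8 w$)
$U = 16$ ($U = \left(\left(-5 + 8 \cdot 1\right) + 1\right)^{2} = \left(\left(-5 + 8\right) + 1\right)^{2} = \left(3 + 1\right)^{2} = 4^{2} = 16$)
$R{\left(s \right)} = \frac{1}{-26 + s}$
$- R{\left(U \right)} = - \frac{1}{-26 + 16} = - \frac{1}{-10} = \left(-1\right) \left(- \frac{1}{10}\right) = \frac{1}{10}$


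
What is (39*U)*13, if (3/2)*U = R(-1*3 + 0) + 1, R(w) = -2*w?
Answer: 2366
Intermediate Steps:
U = 14/3 (U = 2*(-2*(-1*3 + 0) + 1)/3 = 2*(-2*(-3 + 0) + 1)/3 = 2*(-2*(-3) + 1)/3 = 2*(6 + 1)/3 = (2/3)*7 = 14/3 ≈ 4.6667)
(39*U)*13 = (39*(14/3))*13 = 182*13 = 2366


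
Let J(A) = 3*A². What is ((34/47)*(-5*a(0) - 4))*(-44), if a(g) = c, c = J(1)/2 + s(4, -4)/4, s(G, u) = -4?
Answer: 9724/47 ≈ 206.89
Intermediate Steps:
c = ½ (c = (3*1²)/2 - 4/4 = (3*1)*(½) - 4*¼ = 3*(½) - 1 = 3/2 - 1 = ½ ≈ 0.50000)
a(g) = ½
((34/47)*(-5*a(0) - 4))*(-44) = ((34/47)*(-5*½ - 4))*(-44) = ((34*(1/47))*(-5/2 - 4))*(-44) = ((34/47)*(-13/2))*(-44) = -221/47*(-44) = 9724/47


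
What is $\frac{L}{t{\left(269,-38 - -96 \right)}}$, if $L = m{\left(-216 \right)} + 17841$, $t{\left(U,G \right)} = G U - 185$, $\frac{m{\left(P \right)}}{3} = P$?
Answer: $\frac{5731}{5139} \approx 1.1152$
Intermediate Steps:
$m{\left(P \right)} = 3 P$
$t{\left(U,G \right)} = -185 + G U$
$L = 17193$ ($L = 3 \left(-216\right) + 17841 = -648 + 17841 = 17193$)
$\frac{L}{t{\left(269,-38 - -96 \right)}} = \frac{17193}{-185 + \left(-38 - -96\right) 269} = \frac{17193}{-185 + \left(-38 + 96\right) 269} = \frac{17193}{-185 + 58 \cdot 269} = \frac{17193}{-185 + 15602} = \frac{17193}{15417} = 17193 \cdot \frac{1}{15417} = \frac{5731}{5139}$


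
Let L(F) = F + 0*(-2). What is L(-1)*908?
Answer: -908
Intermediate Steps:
L(F) = F (L(F) = F + 0 = F)
L(-1)*908 = -1*908 = -908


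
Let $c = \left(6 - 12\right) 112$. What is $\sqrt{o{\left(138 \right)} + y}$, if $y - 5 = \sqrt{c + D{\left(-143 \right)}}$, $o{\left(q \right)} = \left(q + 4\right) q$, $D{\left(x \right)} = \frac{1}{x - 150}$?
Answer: $\frac{\sqrt{1682726249 + 293 i \sqrt{57690821}}}{293} \approx 140.0 + 0.09258 i$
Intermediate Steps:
$D{\left(x \right)} = \frac{1}{-150 + x}$
$o{\left(q \right)} = q \left(4 + q\right)$ ($o{\left(q \right)} = \left(4 + q\right) q = q \left(4 + q\right)$)
$c = -672$ ($c = \left(-6\right) 112 = -672$)
$y = 5 + \frac{i \sqrt{57690821}}{293}$ ($y = 5 + \sqrt{-672 + \frac{1}{-150 - 143}} = 5 + \sqrt{-672 + \frac{1}{-293}} = 5 + \sqrt{-672 - \frac{1}{293}} = 5 + \sqrt{- \frac{196897}{293}} = 5 + \frac{i \sqrt{57690821}}{293} \approx 5.0 + 25.923 i$)
$\sqrt{o{\left(138 \right)} + y} = \sqrt{138 \left(4 + 138\right) + \left(5 + \frac{i \sqrt{57690821}}{293}\right)} = \sqrt{138 \cdot 142 + \left(5 + \frac{i \sqrt{57690821}}{293}\right)} = \sqrt{19596 + \left(5 + \frac{i \sqrt{57690821}}{293}\right)} = \sqrt{19601 + \frac{i \sqrt{57690821}}{293}}$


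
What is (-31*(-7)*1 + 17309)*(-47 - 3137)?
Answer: -55802784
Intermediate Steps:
(-31*(-7)*1 + 17309)*(-47 - 3137) = (217*1 + 17309)*(-3184) = (217 + 17309)*(-3184) = 17526*(-3184) = -55802784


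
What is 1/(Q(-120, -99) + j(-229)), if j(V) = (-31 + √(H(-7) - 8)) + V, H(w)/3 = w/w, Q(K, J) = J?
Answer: -359/128886 - I*√5/128886 ≈ -0.0027854 - 1.7349e-5*I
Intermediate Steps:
H(w) = 3 (H(w) = 3*(w/w) = 3*1 = 3)
j(V) = -31 + V + I*√5 (j(V) = (-31 + √(3 - 8)) + V = (-31 + √(-5)) + V = (-31 + I*√5) + V = -31 + V + I*√5)
1/(Q(-120, -99) + j(-229)) = 1/(-99 + (-31 - 229 + I*√5)) = 1/(-99 + (-260 + I*√5)) = 1/(-359 + I*√5)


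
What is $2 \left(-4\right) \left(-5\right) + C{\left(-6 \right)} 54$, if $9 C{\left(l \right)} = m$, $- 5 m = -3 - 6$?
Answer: $\frac{254}{5} \approx 50.8$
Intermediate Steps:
$m = \frac{9}{5}$ ($m = - \frac{-3 - 6}{5} = \left(- \frac{1}{5}\right) \left(-9\right) = \frac{9}{5} \approx 1.8$)
$C{\left(l \right)} = \frac{1}{5}$ ($C{\left(l \right)} = \frac{1}{9} \cdot \frac{9}{5} = \frac{1}{5}$)
$2 \left(-4\right) \left(-5\right) + C{\left(-6 \right)} 54 = 2 \left(-4\right) \left(-5\right) + \frac{1}{5} \cdot 54 = \left(-8\right) \left(-5\right) + \frac{54}{5} = 40 + \frac{54}{5} = \frac{254}{5}$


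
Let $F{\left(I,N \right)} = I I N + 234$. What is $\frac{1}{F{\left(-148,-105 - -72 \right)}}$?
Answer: $- \frac{1}{722598} \approx -1.3839 \cdot 10^{-6}$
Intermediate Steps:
$F{\left(I,N \right)} = 234 + N I^{2}$ ($F{\left(I,N \right)} = I^{2} N + 234 = N I^{2} + 234 = 234 + N I^{2}$)
$\frac{1}{F{\left(-148,-105 - -72 \right)}} = \frac{1}{234 + \left(-105 - -72\right) \left(-148\right)^{2}} = \frac{1}{234 + \left(-105 + 72\right) 21904} = \frac{1}{234 - 722832} = \frac{1}{-722598} = - \frac{1}{722598}$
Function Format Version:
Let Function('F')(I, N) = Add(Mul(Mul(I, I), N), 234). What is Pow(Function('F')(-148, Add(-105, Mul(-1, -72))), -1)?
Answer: Rational(-1, 722598) ≈ -1.3839e-6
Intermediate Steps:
Function('F')(I, N) = Add(234, Mul(N, Pow(I, 2))) (Function('F')(I, N) = Add(Mul(Pow(I, 2), N), 234) = Add(Mul(N, Pow(I, 2)), 234) = Add(234, Mul(N, Pow(I, 2))))
Pow(Function('F')(-148, Add(-105, Mul(-1, -72))), -1) = Pow(Add(234, Mul(Add(-105, Mul(-1, -72)), Pow(-148, 2))), -1) = Pow(Add(234, Mul(Add(-105, 72), 21904)), -1) = Pow(Add(234, Mul(-33, 21904)), -1) = Pow(Add(234, -722832), -1) = Pow(-722598, -1) = Rational(-1, 722598)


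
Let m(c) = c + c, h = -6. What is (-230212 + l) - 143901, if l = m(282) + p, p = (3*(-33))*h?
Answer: -372955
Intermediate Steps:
m(c) = 2*c
p = 594 (p = (3*(-33))*(-6) = -99*(-6) = 594)
l = 1158 (l = 2*282 + 594 = 564 + 594 = 1158)
(-230212 + l) - 143901 = (-230212 + 1158) - 143901 = -229054 - 143901 = -372955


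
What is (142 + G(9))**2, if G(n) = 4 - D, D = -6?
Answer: 23104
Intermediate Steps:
G(n) = 10 (G(n) = 4 - 1*(-6) = 4 + 6 = 10)
(142 + G(9))**2 = (142 + 10)**2 = 152**2 = 23104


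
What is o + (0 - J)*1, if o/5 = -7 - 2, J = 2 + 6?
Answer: -53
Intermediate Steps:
J = 8
o = -45 (o = 5*(-7 - 2) = 5*(-9) = -45)
o + (0 - J)*1 = -45 + (0 - 1*8)*1 = -45 + (0 - 8)*1 = -45 - 8*1 = -45 - 8 = -53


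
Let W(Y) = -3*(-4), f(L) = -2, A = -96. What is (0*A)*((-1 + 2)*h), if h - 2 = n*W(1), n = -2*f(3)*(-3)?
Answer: 0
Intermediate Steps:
W(Y) = 12
n = -12 (n = -2*(-2)*(-3) = 4*(-3) = -12)
h = -142 (h = 2 - 12*12 = 2 - 144 = -142)
(0*A)*((-1 + 2)*h) = (0*(-96))*((-1 + 2)*(-142)) = 0*(1*(-142)) = 0*(-142) = 0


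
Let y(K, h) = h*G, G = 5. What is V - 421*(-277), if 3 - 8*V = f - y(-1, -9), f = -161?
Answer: 933055/8 ≈ 1.1663e+5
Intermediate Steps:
y(K, h) = 5*h (y(K, h) = h*5 = 5*h)
V = 119/8 (V = 3/8 - (-161 - 5*(-9))/8 = 3/8 - (-161 - 1*(-45))/8 = 3/8 - (-161 + 45)/8 = 3/8 - ⅛*(-116) = 3/8 + 29/2 = 119/8 ≈ 14.875)
V - 421*(-277) = 119/8 - 421*(-277) = 119/8 + 116617 = 933055/8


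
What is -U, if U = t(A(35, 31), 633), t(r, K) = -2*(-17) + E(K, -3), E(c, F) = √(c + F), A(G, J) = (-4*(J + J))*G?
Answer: -34 - 3*√70 ≈ -59.100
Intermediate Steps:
A(G, J) = -8*G*J (A(G, J) = (-8*J)*G = -8*G*J)
E(c, F) = √(F + c)
t(r, K) = 34 + √(-3 + K) (t(r, K) = -2*(-17) + √(-3 + K) = 34 + √(-3 + K))
U = 34 + 3*√70 (U = 34 + √(-3 + 633) = 34 + √630 = 34 + 3*√70 ≈ 59.100)
-U = -(34 + 3*√70) = -34 - 3*√70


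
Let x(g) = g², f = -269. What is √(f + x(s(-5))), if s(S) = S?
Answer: 2*I*√61 ≈ 15.62*I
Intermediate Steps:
√(f + x(s(-5))) = √(-269 + (-5)²) = √(-269 + 25) = √(-244) = 2*I*√61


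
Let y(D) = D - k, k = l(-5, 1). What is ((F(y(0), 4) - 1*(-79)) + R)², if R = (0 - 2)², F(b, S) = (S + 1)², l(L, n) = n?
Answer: 11664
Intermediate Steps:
k = 1
y(D) = -1 + D (y(D) = D - 1*1 = D - 1 = -1 + D)
F(b, S) = (1 + S)²
R = 4 (R = (-2)² = 4)
((F(y(0), 4) - 1*(-79)) + R)² = (((1 + 4)² - 1*(-79)) + 4)² = ((5² + 79) + 4)² = ((25 + 79) + 4)² = (104 + 4)² = 108² = 11664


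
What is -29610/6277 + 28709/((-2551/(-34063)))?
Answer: 6138294829649/16012627 ≈ 3.8334e+5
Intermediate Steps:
-29610/6277 + 28709/((-2551/(-34063))) = -29610*1/6277 + 28709/((-2551*(-1/34063))) = -29610/6277 + 28709/(2551/34063) = -29610/6277 + 28709*(34063/2551) = -29610/6277 + 977914667/2551 = 6138294829649/16012627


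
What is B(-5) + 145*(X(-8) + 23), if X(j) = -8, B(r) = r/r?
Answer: 2176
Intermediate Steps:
B(r) = 1
B(-5) + 145*(X(-8) + 23) = 1 + 145*(-8 + 23) = 1 + 145*15 = 1 + 2175 = 2176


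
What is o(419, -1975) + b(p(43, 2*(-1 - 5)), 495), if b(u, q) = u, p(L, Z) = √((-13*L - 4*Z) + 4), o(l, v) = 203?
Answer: 203 + 13*I*√3 ≈ 203.0 + 22.517*I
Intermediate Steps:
p(L, Z) = √(4 - 13*L - 4*Z)
o(419, -1975) + b(p(43, 2*(-1 - 5)), 495) = 203 + √(4 - 13*43 - 8*(-1 - 5)) = 203 + √(4 - 559 - 8*(-6)) = 203 + √(4 - 559 - 4*(-12)) = 203 + √(4 - 559 + 48) = 203 + √(-507) = 203 + 13*I*√3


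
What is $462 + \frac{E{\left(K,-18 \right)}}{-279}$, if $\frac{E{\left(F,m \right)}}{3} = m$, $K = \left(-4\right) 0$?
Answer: $\frac{14328}{31} \approx 462.19$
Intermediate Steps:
$K = 0$
$E{\left(F,m \right)} = 3 m$
$462 + \frac{E{\left(K,-18 \right)}}{-279} = 462 + \frac{3 \left(-18\right)}{-279} = 462 - - \frac{6}{31} = 462 + \frac{6}{31} = \frac{14328}{31}$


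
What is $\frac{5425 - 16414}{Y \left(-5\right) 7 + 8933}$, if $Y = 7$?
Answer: $- \frac{3663}{2896} \approx -1.2648$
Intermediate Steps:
$\frac{5425 - 16414}{Y \left(-5\right) 7 + 8933} = \frac{5425 - 16414}{7 \left(-5\right) 7 + 8933} = - \frac{10989}{\left(-35\right) 7 + 8933} = - \frac{10989}{-245 + 8933} = - \frac{10989}{8688} = \left(-10989\right) \frac{1}{8688} = - \frac{3663}{2896}$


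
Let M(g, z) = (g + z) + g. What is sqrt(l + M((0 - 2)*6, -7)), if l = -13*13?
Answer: 10*I*sqrt(2) ≈ 14.142*I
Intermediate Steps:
l = -169
M(g, z) = z + 2*g
sqrt(l + M((0 - 2)*6, -7)) = sqrt(-169 + (-7 + 2*((0 - 2)*6))) = sqrt(-169 + (-7 + 2*(-2*6))) = sqrt(-169 + (-7 + 2*(-12))) = sqrt(-169 + (-7 - 24)) = sqrt(-169 - 31) = sqrt(-200) = 10*I*sqrt(2)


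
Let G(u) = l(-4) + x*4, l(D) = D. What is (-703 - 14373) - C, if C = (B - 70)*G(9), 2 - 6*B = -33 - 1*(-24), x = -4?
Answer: -49318/3 ≈ -16439.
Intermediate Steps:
G(u) = -20 (G(u) = -4 - 4*4 = -4 - 16 = -20)
B = 11/6 (B = 1/3 - (-33 - 1*(-24))/6 = 1/3 - (-33 + 24)/6 = 1/3 - 1/6*(-9) = 1/3 + 3/2 = 11/6 ≈ 1.8333)
C = 4090/3 (C = (11/6 - 70)*(-20) = -409/6*(-20) = 4090/3 ≈ 1363.3)
(-703 - 14373) - C = (-703 - 14373) - 1*4090/3 = -15076 - 4090/3 = -49318/3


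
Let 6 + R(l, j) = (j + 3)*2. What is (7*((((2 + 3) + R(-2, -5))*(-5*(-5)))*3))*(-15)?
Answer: 39375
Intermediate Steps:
R(l, j) = 2*j (R(l, j) = -6 + (j + 3)*2 = -6 + (3 + j)*2 = -6 + (6 + 2*j) = 2*j)
(7*((((2 + 3) + R(-2, -5))*(-5*(-5)))*3))*(-15) = (7*((((2 + 3) + 2*(-5))*(-5*(-5)))*3))*(-15) = (7*(((5 - 10)*25)*3))*(-15) = (7*(-5*25*3))*(-15) = (7*(-125*3))*(-15) = (7*(-375))*(-15) = -2625*(-15) = 39375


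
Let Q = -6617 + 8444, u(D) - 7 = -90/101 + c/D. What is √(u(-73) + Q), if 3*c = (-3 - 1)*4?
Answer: 2*√224221143522/22119 ≈ 42.816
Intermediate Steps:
c = -16/3 (c = ((-3 - 1)*4)/3 = (-4*4)/3 = (⅓)*(-16) = -16/3 ≈ -5.3333)
u(D) = 617/101 - 16/(3*D) (u(D) = 7 + (-90/101 - 16/(3*D)) = 617/101 - 16/(3*D))
Q = 1827
√(u(-73) + Q) = √((1/303)*(-1616 + 1851*(-73))/(-73) + 1827) = √((1/303)*(-1/73)*(-1616 - 135123) + 1827) = √((1/303)*(-1/73)*(-136739) + 1827) = √(136739/22119 + 1827) = √(40548152/22119) = 2*√224221143522/22119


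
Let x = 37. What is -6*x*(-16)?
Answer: 3552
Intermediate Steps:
-6*x*(-16) = -6*37*(-16) = -222*(-16) = 3552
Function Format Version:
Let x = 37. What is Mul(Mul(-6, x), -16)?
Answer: 3552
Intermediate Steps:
Mul(Mul(-6, x), -16) = Mul(Mul(-6, 37), -16) = Mul(-222, -16) = 3552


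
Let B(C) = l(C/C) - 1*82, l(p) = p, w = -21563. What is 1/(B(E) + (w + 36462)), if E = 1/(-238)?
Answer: 1/14818 ≈ 6.7485e-5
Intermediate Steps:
E = -1/238 ≈ -0.0042017
B(C) = -81 (B(C) = C/C - 1*82 = 1 - 82 = -81)
1/(B(E) + (w + 36462)) = 1/(-81 + (-21563 + 36462)) = 1/(-81 + 14899) = 1/14818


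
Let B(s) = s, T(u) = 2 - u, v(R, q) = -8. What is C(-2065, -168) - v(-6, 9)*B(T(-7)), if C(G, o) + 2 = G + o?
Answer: -2163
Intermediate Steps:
C(G, o) = -2 + G + o (C(G, o) = -2 + (G + o) = -2 + G + o)
C(-2065, -168) - v(-6, 9)*B(T(-7)) = (-2 - 2065 - 168) - (-8)*(2 - 1*(-7)) = -2235 - (-8)*(2 + 7) = -2235 - (-8)*9 = -2235 - 1*(-72) = -2235 + 72 = -2163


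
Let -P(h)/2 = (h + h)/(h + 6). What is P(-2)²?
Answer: 4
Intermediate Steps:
P(h) = -4*h/(6 + h) (P(h) = -2*(h + h)/(h + 6) = -2*2*h/(6 + h) = -4*h/(6 + h))
P(-2)² = (-4*(-2)/(6 - 2))² = (-4*(-2)/4)² = (-4*(-2)*¼)² = 2² = 4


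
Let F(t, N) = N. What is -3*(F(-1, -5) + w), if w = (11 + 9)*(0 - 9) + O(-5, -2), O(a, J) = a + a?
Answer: 585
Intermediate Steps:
O(a, J) = 2*a
w = -190 (w = (11 + 9)*(0 - 9) + 2*(-5) = 20*(-9) - 10 = -180 - 10 = -190)
-3*(F(-1, -5) + w) = -3*(-5 - 190) = -3*(-195) = 585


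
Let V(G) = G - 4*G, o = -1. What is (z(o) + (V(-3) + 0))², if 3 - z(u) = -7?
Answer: 361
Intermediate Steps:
z(u) = 10 (z(u) = 3 - 1*(-7) = 3 + 7 = 10)
V(G) = -3*G
(z(o) + (V(-3) + 0))² = (10 + (-3*(-3) + 0))² = (10 + (9 + 0))² = (10 + 9)² = 19² = 361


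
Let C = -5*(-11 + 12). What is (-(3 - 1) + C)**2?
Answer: 49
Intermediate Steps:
C = -5 (C = -5*1 = -5)
(-(3 - 1) + C)**2 = (-(3 - 1) - 5)**2 = (-1*2 - 5)**2 = (-2 - 5)**2 = (-7)**2 = 49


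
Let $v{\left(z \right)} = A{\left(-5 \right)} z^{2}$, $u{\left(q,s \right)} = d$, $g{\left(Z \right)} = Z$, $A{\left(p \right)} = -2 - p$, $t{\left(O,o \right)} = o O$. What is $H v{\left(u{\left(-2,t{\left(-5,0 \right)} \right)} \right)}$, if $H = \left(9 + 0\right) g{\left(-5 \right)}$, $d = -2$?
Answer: $-540$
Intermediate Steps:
$t{\left(O,o \right)} = O o$
$u{\left(q,s \right)} = -2$
$v{\left(z \right)} = 3 z^{2}$ ($v{\left(z \right)} = \left(-2 - -5\right) z^{2} = \left(-2 + 5\right) z^{2} = 3 z^{2}$)
$H = -45$ ($H = \left(9 + 0\right) \left(-5\right) = 9 \left(-5\right) = -45$)
$H v{\left(u{\left(-2,t{\left(-5,0 \right)} \right)} \right)} = - 45 \cdot 3 \left(-2\right)^{2} = - 45 \cdot 3 \cdot 4 = \left(-45\right) 12 = -540$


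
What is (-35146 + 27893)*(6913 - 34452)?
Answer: 199740367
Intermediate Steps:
(-35146 + 27893)*(6913 - 34452) = -7253*(-27539) = 199740367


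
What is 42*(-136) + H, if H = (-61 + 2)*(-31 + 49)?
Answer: -6774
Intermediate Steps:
H = -1062 (H = -59*18 = -1062)
42*(-136) + H = 42*(-136) - 1062 = -5712 - 1062 = -6774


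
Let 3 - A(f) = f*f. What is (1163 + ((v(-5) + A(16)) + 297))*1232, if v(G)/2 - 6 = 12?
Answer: 1531376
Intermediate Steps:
A(f) = 3 - f**2 (A(f) = 3 - f*f = 3 - f**2)
v(G) = 36 (v(G) = 12 + 2*12 = 12 + 24 = 36)
(1163 + ((v(-5) + A(16)) + 297))*1232 = (1163 + ((36 + (3 - 1*16**2)) + 297))*1232 = (1163 + ((36 + (3 - 1*256)) + 297))*1232 = (1163 + ((36 + (3 - 256)) + 297))*1232 = (1163 + ((36 - 253) + 297))*1232 = (1163 + (-217 + 297))*1232 = (1163 + 80)*1232 = 1243*1232 = 1531376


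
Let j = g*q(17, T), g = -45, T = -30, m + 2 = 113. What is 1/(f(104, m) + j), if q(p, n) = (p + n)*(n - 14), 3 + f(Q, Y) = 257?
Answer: -1/25486 ≈ -3.9237e-5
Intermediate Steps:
m = 111 (m = -2 + 113 = 111)
f(Q, Y) = 254 (f(Q, Y) = -3 + 257 = 254)
q(p, n) = (-14 + n)*(n + p) (q(p, n) = (n + p)*(-14 + n) = (-14 + n)*(n + p))
j = -25740 (j = -45*((-30)² - 14*(-30) - 14*17 - 30*17) = -45*(900 + 420 - 238 - 510) = -45*572 = -25740)
1/(f(104, m) + j) = 1/(254 - 25740) = 1/(-25486) = -1/25486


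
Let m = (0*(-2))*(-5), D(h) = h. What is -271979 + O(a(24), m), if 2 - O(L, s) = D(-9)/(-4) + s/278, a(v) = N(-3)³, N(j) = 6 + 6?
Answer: -1087917/4 ≈ -2.7198e+5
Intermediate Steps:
N(j) = 12
a(v) = 1728 (a(v) = 12³ = 1728)
m = 0 (m = 0*(-5) = 0)
O(L, s) = -¼ - s/278 (O(L, s) = 2 - (-9/(-4) + s/278) = 2 - (-9*(-¼) + s*(1/278)) = 2 - (9/4 + s/278) = 2 + (-9/4 - s/278) = -¼ - s/278)
-271979 + O(a(24), m) = -271979 + (-¼ - 1/278*0) = -271979 + (-¼ + 0) = -271979 - ¼ = -1087917/4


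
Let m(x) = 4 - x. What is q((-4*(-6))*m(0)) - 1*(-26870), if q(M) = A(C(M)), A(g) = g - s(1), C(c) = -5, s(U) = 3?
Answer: 26862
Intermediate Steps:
A(g) = -3 + g (A(g) = g - 1*3 = g - 3 = -3 + g)
q(M) = -8 (q(M) = -3 - 5 = -8)
q((-4*(-6))*m(0)) - 1*(-26870) = -8 - 1*(-26870) = -8 + 26870 = 26862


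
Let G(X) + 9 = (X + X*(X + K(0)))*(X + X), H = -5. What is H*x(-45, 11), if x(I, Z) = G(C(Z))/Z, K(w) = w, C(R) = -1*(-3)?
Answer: -315/11 ≈ -28.636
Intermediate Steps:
C(R) = 3
G(X) = -9 + 2*X*(X + X²) (G(X) = -9 + (X + X*(X + 0))*(X + X) = -9 + (X + X*X)*(2*X) = -9 + (X + X²)*(2*X) = -9 + 2*X*(X + X²))
x(I, Z) = 63/Z (x(I, Z) = (-9 + 2*3² + 2*3³)/Z = (-9 + 2*9 + 2*27)/Z = (-9 + 18 + 54)/Z = 63/Z)
H*x(-45, 11) = -315/11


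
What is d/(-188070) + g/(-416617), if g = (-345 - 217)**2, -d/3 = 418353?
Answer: 154492711441/26117719730 ≈ 5.9152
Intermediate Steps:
d = -1255059 (d = -3*418353 = -1255059)
g = 315844 (g = (-562)**2 = 315844)
d/(-188070) + g/(-416617) = -1255059/(-188070) + 315844/(-416617) = -1255059*(-1/188070) + 315844*(-1/416617) = 418353/62690 - 315844/416617 = 154492711441/26117719730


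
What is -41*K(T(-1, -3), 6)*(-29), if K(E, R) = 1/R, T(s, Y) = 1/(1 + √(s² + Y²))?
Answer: 1189/6 ≈ 198.17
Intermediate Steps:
T(s, Y) = 1/(1 + √(Y² + s²))
-41*K(T(-1, -3), 6)*(-29) = -41/6*(-29) = 1189/6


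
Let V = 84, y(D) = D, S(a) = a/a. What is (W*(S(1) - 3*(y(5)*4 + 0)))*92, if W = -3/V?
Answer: 1357/7 ≈ 193.86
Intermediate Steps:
S(a) = 1
W = -1/28 (W = -3/84 = -3*1/84 = -1/28 ≈ -0.035714)
(W*(S(1) - 3*(y(5)*4 + 0)))*92 = -(1 - 3*(5*4 + 0))/28*92 = -(1 - 3*(20 + 0))/28*92 = -(1 - 3*20)/28*92 = -(1 - 60)/28*92 = -1/28*(-59)*92 = (59/28)*92 = 1357/7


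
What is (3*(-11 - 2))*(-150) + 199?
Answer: 6049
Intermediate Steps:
(3*(-11 - 2))*(-150) + 199 = (3*(-13))*(-150) + 199 = -39*(-150) + 199 = 5850 + 199 = 6049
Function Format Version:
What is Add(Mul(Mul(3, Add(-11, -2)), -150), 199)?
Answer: 6049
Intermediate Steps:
Add(Mul(Mul(3, Add(-11, -2)), -150), 199) = Add(Mul(Mul(3, -13), -150), 199) = Add(Mul(-39, -150), 199) = Add(5850, 199) = 6049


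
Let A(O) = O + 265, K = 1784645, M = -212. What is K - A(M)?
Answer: 1784592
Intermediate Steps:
A(O) = 265 + O
K - A(M) = 1784645 - (265 - 212) = 1784645 - 1*53 = 1784645 - 53 = 1784592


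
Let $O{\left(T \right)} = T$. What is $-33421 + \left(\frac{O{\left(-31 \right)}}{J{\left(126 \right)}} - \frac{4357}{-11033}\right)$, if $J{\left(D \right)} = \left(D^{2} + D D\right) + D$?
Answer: $- \frac{1068578226421}{31973634} \approx -33421.0$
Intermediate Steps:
$J{\left(D \right)} = D + 2 D^{2}$ ($J{\left(D \right)} = \left(D^{2} + D^{2}\right) + D = 2 D^{2} + D = D + 2 D^{2}$)
$-33421 + \left(\frac{O{\left(-31 \right)}}{J{\left(126 \right)}} - \frac{4357}{-11033}\right) = -33421 - \left(- \frac{4357}{11033} + 31 \frac{1}{126 \left(1 + 2 \cdot 126\right)}\right) = -33421 - \left(- \frac{4357}{11033} + \frac{31}{126 \left(1 + 252\right)}\right) = -33421 + \left(- \frac{31}{126 \cdot 253} + \frac{4357}{11033}\right) = -33421 + \left(- \frac{31}{31878} + \frac{4357}{11033}\right) = -33421 + \frac{12595493}{31973634} = - \frac{1068578226421}{31973634}$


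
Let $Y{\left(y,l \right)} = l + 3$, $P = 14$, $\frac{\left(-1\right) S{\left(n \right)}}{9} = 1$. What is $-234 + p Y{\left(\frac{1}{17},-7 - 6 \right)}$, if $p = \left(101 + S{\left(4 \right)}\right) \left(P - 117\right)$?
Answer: $94526$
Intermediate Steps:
$S{\left(n \right)} = -9$ ($S{\left(n \right)} = \left(-9\right) 1 = -9$)
$p = -9476$ ($p = \left(101 - 9\right) \left(14 - 117\right) = 92 \left(-103\right) = -9476$)
$Y{\left(y,l \right)} = 3 + l$
$-234 + p Y{\left(\frac{1}{17},-7 - 6 \right)} = -234 - 9476 \left(3 - 13\right) = -234 - -94760 = -234 + 94760 = 94526$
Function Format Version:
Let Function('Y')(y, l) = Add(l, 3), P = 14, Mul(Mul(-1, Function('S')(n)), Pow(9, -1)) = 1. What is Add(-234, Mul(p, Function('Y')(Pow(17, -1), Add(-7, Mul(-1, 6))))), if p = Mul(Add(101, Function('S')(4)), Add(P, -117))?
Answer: 94526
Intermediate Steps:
Function('S')(n) = -9 (Function('S')(n) = Mul(-9, 1) = -9)
p = -9476 (p = Mul(Add(101, -9), Add(14, -117)) = Mul(92, -103) = -9476)
Function('Y')(y, l) = Add(3, l)
Add(-234, Mul(p, Function('Y')(Pow(17, -1), Add(-7, Mul(-1, 6))))) = Add(-234, Mul(-9476, Add(3, Add(-7, Mul(-1, 6))))) = Add(-234, Mul(-9476, Add(3, Add(-7, -6)))) = Add(-234, Mul(-9476, Add(3, -13))) = Add(-234, Mul(-9476, -10)) = Add(-234, 94760) = 94526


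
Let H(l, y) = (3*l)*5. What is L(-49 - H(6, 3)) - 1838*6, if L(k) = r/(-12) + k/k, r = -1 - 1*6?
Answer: -132317/12 ≈ -11026.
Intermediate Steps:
r = -7 (r = -1 - 6 = -7)
H(l, y) = 15*l
L(k) = 19/12 (L(k) = -7/(-12) + k/k = -7*(-1/12) + 1 = 7/12 + 1 = 19/12)
L(-49 - H(6, 3)) - 1838*6 = 19/12 - 1838*6 = 19/12 - 1*11028 = 19/12 - 11028 = -132317/12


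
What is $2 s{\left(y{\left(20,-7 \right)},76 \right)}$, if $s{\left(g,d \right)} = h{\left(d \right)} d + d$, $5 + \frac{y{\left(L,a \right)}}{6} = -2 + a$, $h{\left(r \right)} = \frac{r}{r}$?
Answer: $304$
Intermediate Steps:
$h{\left(r \right)} = 1$
$y{\left(L,a \right)} = -42 + 6 a$ ($y{\left(L,a \right)} = -30 + 6 \left(-2 + a\right) = -30 + \left(-12 + 6 a\right) = -42 + 6 a$)
$s{\left(g,d \right)} = 2 d$ ($s{\left(g,d \right)} = 1 d + d = d + d = 2 d$)
$2 s{\left(y{\left(20,-7 \right)},76 \right)} = 2 \cdot 2 \cdot 76 = 2 \cdot 152 = 304$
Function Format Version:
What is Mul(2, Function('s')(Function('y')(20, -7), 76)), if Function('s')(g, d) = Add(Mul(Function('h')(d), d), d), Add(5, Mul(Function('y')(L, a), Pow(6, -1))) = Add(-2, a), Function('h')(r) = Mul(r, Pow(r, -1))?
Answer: 304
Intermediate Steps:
Function('h')(r) = 1
Function('y')(L, a) = Add(-42, Mul(6, a)) (Function('y')(L, a) = Add(-30, Mul(6, Add(-2, a))) = Add(-30, Add(-12, Mul(6, a))) = Add(-42, Mul(6, a)))
Function('s')(g, d) = Mul(2, d) (Function('s')(g, d) = Add(Mul(1, d), d) = Add(d, d) = Mul(2, d))
Mul(2, Function('s')(Function('y')(20, -7), 76)) = Mul(2, Mul(2, 76)) = Mul(2, 152) = 304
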